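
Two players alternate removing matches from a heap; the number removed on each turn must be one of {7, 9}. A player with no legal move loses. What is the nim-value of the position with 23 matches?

n :  0  1  2  3  4  5  6  7  8  9 10 11 12 13 14 15 16 17 18 19 20 21 22 23
G :  0  0  0  0  0  0  0  1  1  1  1  1  1  1  2  2  0  0  0  0  0  0  0  1

1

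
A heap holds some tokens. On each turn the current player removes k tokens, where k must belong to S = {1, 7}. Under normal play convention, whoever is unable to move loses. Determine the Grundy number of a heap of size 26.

0

n :  0  1  2  3  4  5  6  7  8  9 10 11 12 13 14 15 16 17 18 19 20 21 22 23 24 25 26
G :  0  1  0  1  0  1  0  1  0  1  0  1  0  1  0  1  0  1  0  1  0  1  0  1  0  1  0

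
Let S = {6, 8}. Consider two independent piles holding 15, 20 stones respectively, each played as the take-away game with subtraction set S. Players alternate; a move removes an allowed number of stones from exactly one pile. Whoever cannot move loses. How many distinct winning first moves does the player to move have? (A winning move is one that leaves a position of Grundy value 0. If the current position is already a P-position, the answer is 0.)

All piles use S = {6, 8}:
G(0) = 0
G(1) = mex{} = 0
G(2) = mex{} = 0
G(3) = mex{} = 0
G(4) = mex{} = 0
G(5) = mex{} = 0
G(6) = mex{0} = 1
G(7) = mex{0} = 1
G(8) = mex{0,0} = 1
G(9) = mex{0,0} = 1
G(10) = mex{0,0} = 1
G(11) = mex{0,0} = 1
G(12) = mex{1,0} = 2
G(13) = mex{1,0} = 2
G(14) = mex{1,1} = 0
G(15) = mex{1,1} = 0
G(16) = mex{1,1} = 0
G(17) = mex{1,1} = 0
G(18) = mex{2,1} = 0
G(19) = mex{2,1} = 0
G(20) = mex{0,2} = 1
Pile A: G(15) = 0.
Pile B: G(20) = 1.
Combined Grundy value = 0 ⊕ 1 = 1.
A winning move leaves total XOR = 0, i.e. changes one component's Grundy value g to g ⊕ X where X is the current total.
Pile A: need g' = 0⊕1 = 1. Options: 15−6→G=1, 15−8→G=1. Hits: 2.
Pile B: need g' = 1⊕1 = 0. Options: 20−6→G=0, 20−8→G=2. Hits: 1.

3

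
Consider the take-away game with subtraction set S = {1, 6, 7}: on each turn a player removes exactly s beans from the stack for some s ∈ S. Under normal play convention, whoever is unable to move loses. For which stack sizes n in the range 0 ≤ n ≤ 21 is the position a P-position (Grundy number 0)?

G(0) = 0
G(1) = mex{0} = 1
G(2) = mex{1} = 0
G(3) = mex{0} = 1
G(4) = mex{1} = 0
G(5) = mex{0} = 1
G(6) = mex{1,0} = 2
G(7) = mex{2,1,0} = 3
G(8) = mex{3,0,1} = 2
G(9) = mex{2,1,0} = 3
G(10) = mex{3,0,1} = 2
G(11) = mex{2,1,0} = 3
G(12) = mex{3,2,1} = 0
G(13) = mex{0,3,2} = 1
G(14) = mex{1,2,3} = 0
G(15) = mex{0,3,2} = 1
G(16) = mex{1,2,3} = 0
G(17) = mex{0,3,2} = 1
G(18) = mex{1,0,3} = 2
G(19) = mex{2,1,0} = 3
G(20) = mex{3,0,1} = 2
G(21) = mex{2,1,0} = 3
P-positions are exactly the n with G(n) = 0.

0, 2, 4, 12, 14, 16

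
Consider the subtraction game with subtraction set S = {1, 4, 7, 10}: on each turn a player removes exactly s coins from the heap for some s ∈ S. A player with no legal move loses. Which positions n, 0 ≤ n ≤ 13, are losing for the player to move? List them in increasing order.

0, 2, 5, 8, 11, 13

G(0) = 0
G(1) = mex{0} = 1
G(2) = mex{1} = 0
G(3) = mex{0} = 1
G(4) = mex{1,0} = 2
G(5) = mex{2,1} = 0
G(6) = mex{0,0} = 1
G(7) = mex{1,1,0} = 2
G(8) = mex{2,2,1} = 0
G(9) = mex{0,0,0} = 1
G(10) = mex{1,1,1,0} = 2
G(11) = mex{2,2,2,1} = 0
G(12) = mex{0,0,0,0} = 1
G(13) = mex{1,1,1,1} = 0
P-positions are exactly the n with G(n) = 0.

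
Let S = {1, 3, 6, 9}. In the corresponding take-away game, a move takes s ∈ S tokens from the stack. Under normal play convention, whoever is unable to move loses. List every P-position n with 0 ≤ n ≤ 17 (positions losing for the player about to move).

G(0) = 0
G(1) = mex{0} = 1
G(2) = mex{1} = 0
G(3) = mex{0,0} = 1
G(4) = mex{1,1} = 0
G(5) = mex{0,0} = 1
G(6) = mex{1,1,0} = 2
G(7) = mex{2,0,1} = 3
G(8) = mex{3,1,0} = 2
G(9) = mex{2,2,1,0} = 3
G(10) = mex{3,3,0,1} = 2
G(11) = mex{2,2,1,0} = 3
G(12) = mex{3,3,2,1} = 0
G(13) = mex{0,2,3,0} = 1
G(14) = mex{1,3,2,1} = 0
G(15) = mex{0,0,3,2} = 1
G(16) = mex{1,1,2,3} = 0
G(17) = mex{0,0,3,2} = 1
P-positions are exactly the n with G(n) = 0.

0, 2, 4, 12, 14, 16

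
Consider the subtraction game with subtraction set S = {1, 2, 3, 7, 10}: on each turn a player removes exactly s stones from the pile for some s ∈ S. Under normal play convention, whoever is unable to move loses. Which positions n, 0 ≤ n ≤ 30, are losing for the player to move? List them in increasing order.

0, 4, 8, 12, 16, 20, 24, 28

n :  0  1  2  3  4  5  6  7  8  9 10 11 12 13 14 15 16 17 18 19 20 21 22 23 24 25 26 27 28 29 30
G :  0  1  2  3  0  1  2  3  0  1  2  3  0  1  2  3  0  1  2  3  0  1  2  3  0  1  2  3  0  1  2
P-positions are exactly the n with G(n) = 0.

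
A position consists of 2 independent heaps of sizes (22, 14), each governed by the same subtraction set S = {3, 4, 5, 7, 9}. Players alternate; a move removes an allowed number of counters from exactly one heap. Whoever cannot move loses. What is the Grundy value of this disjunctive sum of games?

All heaps use S = {3, 4, 5, 7, 9}:
n :  0  1  2  3  4  5  6  7  8  9 10 11 12 13 14 15 16 17 18 19 20 21 22
G :  0  0  0  1  1  1  2  2  2  3  3  3  0  0  0  1  1  1  2  2  2  3  3
Heap A: G(22) = 3.
Heap B: G(14) = 0.
Combined Grundy value = 3 ⊕ 0 = 3.

3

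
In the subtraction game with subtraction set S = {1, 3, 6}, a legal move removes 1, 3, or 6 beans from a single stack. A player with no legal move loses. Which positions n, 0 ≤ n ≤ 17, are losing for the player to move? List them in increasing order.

n :  0  1  2  3  4  5  6  7  8  9 10 11 12 13 14 15 16 17
G :  0  1  0  1  0  1  2  3  2  0  1  0  1  0  1  2  3  2
P-positions are exactly the n with G(n) = 0.

0, 2, 4, 9, 11, 13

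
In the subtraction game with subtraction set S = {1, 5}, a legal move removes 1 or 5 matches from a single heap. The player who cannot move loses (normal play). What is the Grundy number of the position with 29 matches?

G(0) = 0
G(1) = mex{0} = 1
G(2) = mex{1} = 0
G(3) = mex{0} = 1
G(4) = mex{1} = 0
G(5) = mex{0,0} = 1
G(6) = mex{1,1} = 0
G(7) = mex{0,0} = 1
G(8) = mex{1,1} = 0
G(9) = mex{0,0} = 1
G(10) = mex{1,1} = 0
G(11) = mex{0,0} = 1
G(12) = mex{1,1} = 0
G(13) = mex{0,0} = 1
G(14) = mex{1,1} = 0
G(15) = mex{0,0} = 1
G(16) = mex{1,1} = 0
G(17) = mex{0,0} = 1
G(18) = mex{1,1} = 0
G(19) = mex{0,0} = 1
G(20) = mex{1,1} = 0
G(21) = mex{0,0} = 1
G(22) = mex{1,1} = 0
G(23) = mex{0,0} = 1
G(24) = mex{1,1} = 0
G(25) = mex{0,0} = 1
G(26) = mex{1,1} = 0
G(27) = mex{0,0} = 1
G(28) = mex{1,1} = 0
G(29) = mex{0,0} = 1

1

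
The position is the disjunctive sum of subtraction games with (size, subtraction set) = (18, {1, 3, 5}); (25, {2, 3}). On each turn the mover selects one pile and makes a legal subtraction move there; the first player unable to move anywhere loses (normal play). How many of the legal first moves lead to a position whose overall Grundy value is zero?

Pile A, S = {1, 3, 5}:
G(0) = 0
G(1) = mex{0} = 1
G(2) = mex{1} = 0
G(3) = mex{0,0} = 1
G(4) = mex{1,1} = 0
G(5) = mex{0,0,0} = 1
G(6) = mex{1,1,1} = 0
G(7) = mex{0,0,0} = 1
G(8) = mex{1,1,1} = 0
G(9) = mex{0,0,0} = 1
G(10) = mex{1,1,1} = 0
G(11) = mex{0,0,0} = 1
G(12) = mex{1,1,1} = 0
G(13) = mex{0,0,0} = 1
G(14) = mex{1,1,1} = 0
G(15) = mex{0,0,0} = 1
G(16) = mex{1,1,1} = 0
G(17) = mex{0,0,0} = 1
G(18) = mex{1,1,1} = 0
G_A(18) = 0.
Pile B, S = {2, 3}:
n :  0  1  2  3  4  5  6  7  8  9 10 11 12 13 14 15 16 17 18 19 20 21 22 23 24 25
G :  0  0  1  1  2  0  0  1  1  2  0  0  1  1  2  0  0  1  1  2  0  0  1  1  2  0
G_B(25) = 0.
Combined Grundy value = 0 ⊕ 0 = 0.
A winning move leaves total XOR = 0, i.e. changes one component's Grundy value g to g ⊕ X where X is the current total.
Pile A: target g' = 0⊕0 = 0, but every legal move changes the Grundy value (mex property), so 0 moves.
Pile B: target g' = 0⊕0 = 0, but every legal move changes the Grundy value (mex property), so 0 moves.

0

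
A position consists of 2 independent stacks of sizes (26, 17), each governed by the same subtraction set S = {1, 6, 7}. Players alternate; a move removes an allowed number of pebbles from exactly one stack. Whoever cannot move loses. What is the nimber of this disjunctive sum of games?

1

All stacks use S = {1, 6, 7}:
G(0) = 0
G(1) = mex{0} = 1
G(2) = mex{1} = 0
G(3) = mex{0} = 1
G(4) = mex{1} = 0
G(5) = mex{0} = 1
G(6) = mex{1,0} = 2
G(7) = mex{2,1,0} = 3
G(8) = mex{3,0,1} = 2
G(9) = mex{2,1,0} = 3
G(10) = mex{3,0,1} = 2
G(11) = mex{2,1,0} = 3
G(12) = mex{3,2,1} = 0
G(13) = mex{0,3,2} = 1
G(14) = mex{1,2,3} = 0
G(15) = mex{0,3,2} = 1
G(16) = mex{1,2,3} = 0
G(17) = mex{0,3,2} = 1
G(18) = mex{1,0,3} = 2
G(19) = mex{2,1,0} = 3
G(20) = mex{3,0,1} = 2
G(21) = mex{2,1,0} = 3
G(22) = mex{3,0,1} = 2
G(23) = mex{2,1,0} = 3
G(24) = mex{3,2,1} = 0
G(25) = mex{0,3,2} = 1
G(26) = mex{1,2,3} = 0
Stack A: G(26) = 0.
Stack B: G(17) = 1.
Combined Grundy value = 0 ⊕ 1 = 1.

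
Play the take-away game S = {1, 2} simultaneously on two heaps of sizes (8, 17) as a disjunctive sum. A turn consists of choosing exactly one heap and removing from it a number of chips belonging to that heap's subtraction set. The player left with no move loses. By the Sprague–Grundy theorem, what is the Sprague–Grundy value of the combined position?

All heaps use S = {1, 2}:
n :  0  1  2  3  4  5  6  7  8  9 10 11 12 13 14 15 16 17
G :  0  1  2  0  1  2  0  1  2  0  1  2  0  1  2  0  1  2
Heap A: G(8) = 2.
Heap B: G(17) = 2.
Combined Grundy value = 2 ⊕ 2 = 0.

0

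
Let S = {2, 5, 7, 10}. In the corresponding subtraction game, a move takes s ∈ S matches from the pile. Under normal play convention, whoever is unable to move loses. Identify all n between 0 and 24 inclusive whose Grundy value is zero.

G(0) = 0
G(1) = mex{} = 0
G(2) = mex{0} = 1
G(3) = mex{0} = 1
G(4) = mex{1} = 0
G(5) = mex{1,0} = 2
G(6) = mex{0,0} = 1
G(7) = mex{2,1,0} = 3
G(8) = mex{1,1,0} = 2
G(9) = mex{3,0,1} = 2
G(10) = mex{2,2,1,0} = 3
G(11) = mex{2,1,0,0} = 3
G(12) = mex{3,3,2,1} = 0
G(13) = mex{3,2,1,1} = 0
G(14) = mex{0,2,3,0} = 1
G(15) = mex{0,3,2,2} = 1
G(16) = mex{1,3,2,1} = 0
G(17) = mex{1,0,3,3} = 2
G(18) = mex{0,0,3,2} = 1
G(19) = mex{2,1,0,2} = 3
G(20) = mex{1,1,0,3} = 2
G(21) = mex{3,0,1,3} = 2
G(22) = mex{2,2,1,0} = 3
G(23) = mex{2,1,0,0} = 3
G(24) = mex{3,3,2,1} = 0
P-positions are exactly the n with G(n) = 0.

0, 1, 4, 12, 13, 16, 24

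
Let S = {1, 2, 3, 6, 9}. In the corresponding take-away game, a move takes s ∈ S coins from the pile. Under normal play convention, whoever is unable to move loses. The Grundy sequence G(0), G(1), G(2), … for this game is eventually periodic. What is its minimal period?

G(0) = 0
G(1) = mex{0} = 1
G(2) = mex{1,0} = 2
G(3) = mex{2,1,0} = 3
G(4) = mex{3,2,1} = 0
G(5) = mex{0,3,2} = 1
G(6) = mex{1,0,3,0} = 2
G(7) = mex{2,1,0,1} = 3
G(8) = mex{3,2,1,2} = 0
G(9) = mex{0,3,2,3,0} = 1
G(10) = mex{1,0,3,0,1} = 2
G(11) = mex{2,1,0,1,2} = 3
G(12) = mex{3,2,1,2,3} = 0
G(13) = mex{0,3,2,3,0} = 1
G(14) = mex{1,0,3,0,1} = 2
G(n+4) = G(n) holds for n = 0,…,8 (a full window of length max(S) = 9), so the sequence is purely periodic with period 4.

4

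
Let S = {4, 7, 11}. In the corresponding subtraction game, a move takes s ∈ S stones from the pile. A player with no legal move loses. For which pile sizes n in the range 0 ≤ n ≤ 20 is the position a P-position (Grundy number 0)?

G(0) = 0
G(1) = mex{} = 0
G(2) = mex{} = 0
G(3) = mex{} = 0
G(4) = mex{0} = 1
G(5) = mex{0} = 1
G(6) = mex{0} = 1
G(7) = mex{0,0} = 1
G(8) = mex{1,0} = 2
G(9) = mex{1,0} = 2
G(10) = mex{1,0} = 2
G(11) = mex{1,1,0} = 2
G(12) = mex{2,1,0} = 3
G(13) = mex{2,1,0} = 3
G(14) = mex{2,1,0} = 3
G(15) = mex{2,2,1} = 0
G(16) = mex{3,2,1} = 0
G(17) = mex{3,2,1} = 0
G(18) = mex{3,2,1} = 0
G(19) = mex{0,3,2} = 1
G(20) = mex{0,3,2} = 1
P-positions are exactly the n with G(n) = 0.

0, 1, 2, 3, 15, 16, 17, 18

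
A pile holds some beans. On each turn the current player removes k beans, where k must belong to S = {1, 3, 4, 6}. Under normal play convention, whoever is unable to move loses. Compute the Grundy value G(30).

G(0) = 0
G(1) = mex{0} = 1
G(2) = mex{1} = 0
G(3) = mex{0,0} = 1
G(4) = mex{1,1,0} = 2
G(5) = mex{2,0,1} = 3
G(6) = mex{3,1,0,0} = 2
G(7) = mex{2,2,1,1} = 0
G(8) = mex{0,3,2,0} = 1
G(9) = mex{1,2,3,1} = 0
G(10) = mex{0,0,2,2} = 1
G(11) = mex{1,1,0,3} = 2
G(12) = mex{2,0,1,2} = 3
G(13) = mex{3,1,0,0} = 2
G(14) = mex{2,2,1,1} = 0
G(15) = mex{0,3,2,0} = 1
G(16) = mex{1,2,3,1} = 0
G(17) = mex{0,0,2,2} = 1
G(18) = mex{1,1,0,3} = 2
G(19) = mex{2,0,1,2} = 3
G(20) = mex{3,1,0,0} = 2
G(21) = mex{2,2,1,1} = 0
G(22) = mex{0,3,2,0} = 1
G(23) = mex{1,2,3,1} = 0
G(24) = mex{0,0,2,2} = 1
G(25) = mex{1,1,0,3} = 2
G(26) = mex{2,0,1,2} = 3
G(27) = mex{3,1,0,0} = 2
G(28) = mex{2,2,1,1} = 0
G(29) = mex{0,3,2,0} = 1
G(30) = mex{1,2,3,1} = 0

0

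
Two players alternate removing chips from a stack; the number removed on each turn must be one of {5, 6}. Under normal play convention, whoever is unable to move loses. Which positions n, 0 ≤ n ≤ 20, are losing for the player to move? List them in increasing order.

n :  0  1  2  3  4  5  6  7  8  9 10 11 12 13 14 15 16 17 18 19 20
G :  0  0  0  0  0  1  1  1  1  1  2  0  0  0  0  0  1  1  1  1  1
P-positions are exactly the n with G(n) = 0.

0, 1, 2, 3, 4, 11, 12, 13, 14, 15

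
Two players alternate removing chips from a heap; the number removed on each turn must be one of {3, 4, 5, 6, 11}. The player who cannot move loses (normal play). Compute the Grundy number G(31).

4

G(0) = 0
G(1) = mex{} = 0
G(2) = mex{} = 0
G(3) = mex{0} = 1
G(4) = mex{0,0} = 1
G(5) = mex{0,0,0} = 1
G(6) = mex{1,0,0,0} = 2
G(7) = mex{1,1,0,0} = 2
G(8) = mex{1,1,1,0} = 2
G(9) = mex{2,1,1,1} = 0
G(10) = mex{2,2,1,1} = 0
G(11) = mex{2,2,2,1,0} = 3
G(12) = mex{0,2,2,2,0} = 1
G(13) = mex{0,0,2,2,0} = 1
G(14) = mex{3,0,0,2,1} = 4
G(15) = mex{1,3,0,0,1} = 2
G(16) = mex{1,1,3,0,1} = 2
G(17) = mex{4,1,1,3,2} = 0
G(18) = mex{2,4,1,1,2} = 0
G(19) = mex{2,2,4,1,2} = 0
G(20) = mex{0,2,2,4,0} = 1
G(21) = mex{0,0,2,2,0} = 1
G(22) = mex{0,0,0,2,3} = 1
G(23) = mex{1,0,0,0,1} = 2
G(24) = mex{1,1,0,0,1} = 2
G(25) = mex{1,1,1,0,4} = 2
G(26) = mex{2,1,1,1,2} = 0
G(27) = mex{2,2,1,1,2} = 0
G(28) = mex{2,2,2,1,0} = 3
G(29) = mex{0,2,2,2,0} = 1
G(30) = mex{0,0,2,2,0} = 1
G(31) = mex{3,0,0,2,1} = 4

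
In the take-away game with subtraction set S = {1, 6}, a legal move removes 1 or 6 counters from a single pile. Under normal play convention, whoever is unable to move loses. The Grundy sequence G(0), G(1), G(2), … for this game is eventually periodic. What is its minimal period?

7

G(0) = 0
G(1) = mex{0} = 1
G(2) = mex{1} = 0
G(3) = mex{0} = 1
G(4) = mex{1} = 0
G(5) = mex{0} = 1
G(6) = mex{1,0} = 2
G(7) = mex{2,1} = 0
G(8) = mex{0,0} = 1
G(9) = mex{1,1} = 0
G(10) = mex{0,0} = 1
G(11) = mex{1,1} = 0
G(12) = mex{0,2} = 1
G(13) = mex{1,0} = 2
G(14) = mex{2,1} = 0
G(15) = mex{0,0} = 1
G(n+7) = G(n) holds for n = 0,…,5 (a full window of length max(S) = 6), so the sequence is purely periodic with period 7.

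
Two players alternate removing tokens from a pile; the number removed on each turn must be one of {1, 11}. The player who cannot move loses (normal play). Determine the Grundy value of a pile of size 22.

0

n :  0  1  2  3  4  5  6  7  8  9 10 11 12 13 14 15 16 17 18 19 20 21 22
G :  0  1  0  1  0  1  0  1  0  1  0  1  0  1  0  1  0  1  0  1  0  1  0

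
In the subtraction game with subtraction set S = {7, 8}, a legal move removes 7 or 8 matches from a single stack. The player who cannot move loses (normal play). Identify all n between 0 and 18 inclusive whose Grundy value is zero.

0, 1, 2, 3, 4, 5, 6, 15, 16, 17, 18

n :  0  1  2  3  4  5  6  7  8  9 10 11 12 13 14 15 16 17 18
G :  0  0  0  0  0  0  0  1  1  1  1  1  1  1  2  0  0  0  0
P-positions are exactly the n with G(n) = 0.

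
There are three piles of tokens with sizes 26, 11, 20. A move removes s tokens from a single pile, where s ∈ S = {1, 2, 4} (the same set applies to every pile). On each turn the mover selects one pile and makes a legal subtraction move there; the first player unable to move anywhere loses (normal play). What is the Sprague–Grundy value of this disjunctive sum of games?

All piles use S = {1, 2, 4}:
n :  0  1  2  3  4  5  6  7  8  9 10 11 12 13 14 15 16 17 18 19 20 21 22 23 24 25 26
G :  0  1  2  0  1  2  0  1  2  0  1  2  0  1  2  0  1  2  0  1  2  0  1  2  0  1  2
Pile A: G(26) = 2.
Pile B: G(11) = 2.
Pile C: G(20) = 2.
Combined Grundy value = 2 ⊕ 2 ⊕ 2 = 2.

2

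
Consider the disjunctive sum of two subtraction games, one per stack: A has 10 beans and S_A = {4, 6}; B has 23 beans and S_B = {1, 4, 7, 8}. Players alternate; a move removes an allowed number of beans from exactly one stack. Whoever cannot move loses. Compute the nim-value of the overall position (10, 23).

2

Stack A, S = {4, 6}:
n :  0  1  2  3  4  5  6  7  8  9 10
G :  0  0  0  0  1  1  1  1  2  2  0
G_A(10) = 0.
Stack B, S = {1, 4, 7, 8}:
n :  0  1  2  3  4  5  6  7  8  9 10 11 12 13 14 15 16 17 18 19 20 21 22 23
G :  0  1  0  1  2  0  1  2  3  2  3  0  1  3  0  1  0  1  2  3  2  4  3  2
G_B(23) = 2.
Combined Grundy value = 0 ⊕ 2 = 2.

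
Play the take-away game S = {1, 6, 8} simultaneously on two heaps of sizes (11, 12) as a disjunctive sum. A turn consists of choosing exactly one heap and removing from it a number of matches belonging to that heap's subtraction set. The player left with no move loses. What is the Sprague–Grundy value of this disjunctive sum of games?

All heaps use S = {1, 6, 8}:
n :  0  1  2  3  4  5  6  7  8  9 10 11 12
G :  0  1  0  1  0  1  2  0  1  0  1  0  1
Heap A: G(11) = 0.
Heap B: G(12) = 1.
Combined Grundy value = 0 ⊕ 1 = 1.

1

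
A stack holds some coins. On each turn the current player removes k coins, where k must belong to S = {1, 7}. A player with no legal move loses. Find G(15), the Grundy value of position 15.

n :  0  1  2  3  4  5  6  7  8  9 10 11 12 13 14 15
G :  0  1  0  1  0  1  0  1  0  1  0  1  0  1  0  1

1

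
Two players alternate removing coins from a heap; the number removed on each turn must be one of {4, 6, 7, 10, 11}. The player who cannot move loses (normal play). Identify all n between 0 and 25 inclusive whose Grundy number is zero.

0, 1, 2, 3, 15, 16, 17, 18

G(0) = 0
G(1) = mex{} = 0
G(2) = mex{} = 0
G(3) = mex{} = 0
G(4) = mex{0} = 1
G(5) = mex{0} = 1
G(6) = mex{0,0} = 1
G(7) = mex{0,0,0} = 1
G(8) = mex{1,0,0} = 2
G(9) = mex{1,0,0} = 2
G(10) = mex{1,1,0,0} = 2
G(11) = mex{1,1,1,0,0} = 2
G(12) = mex{2,1,1,0,0} = 3
G(13) = mex{2,1,1,0,0} = 3
G(14) = mex{2,2,1,1,0} = 3
G(15) = mex{2,2,2,1,1} = 0
G(16) = mex{3,2,2,1,1} = 0
G(17) = mex{3,2,2,1,1} = 0
G(18) = mex{3,3,2,2,1} = 0
G(19) = mex{0,3,3,2,2} = 1
G(20) = mex{0,3,3,2,2} = 1
G(21) = mex{0,0,3,2,2} = 1
G(22) = mex{0,0,0,3,2} = 1
G(23) = mex{1,0,0,3,3} = 2
G(24) = mex{1,0,0,3,3} = 2
G(25) = mex{1,1,0,0,3} = 2
P-positions are exactly the n with G(n) = 0.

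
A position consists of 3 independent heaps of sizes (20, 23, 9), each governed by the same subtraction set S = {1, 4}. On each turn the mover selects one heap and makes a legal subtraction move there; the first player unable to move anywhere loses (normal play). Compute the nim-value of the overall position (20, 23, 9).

All heaps use S = {1, 4}:
n :  0  1  2  3  4  5  6  7  8  9 10 11 12 13 14 15 16 17 18 19 20 21 22 23
G :  0  1  0  1  2  0  1  0  1  2  0  1  0  1  2  0  1  0  1  2  0  1  0  1
Heap A: G(20) = 0.
Heap B: G(23) = 1.
Heap C: G(9) = 2.
Combined Grundy value = 0 ⊕ 1 ⊕ 2 = 3.

3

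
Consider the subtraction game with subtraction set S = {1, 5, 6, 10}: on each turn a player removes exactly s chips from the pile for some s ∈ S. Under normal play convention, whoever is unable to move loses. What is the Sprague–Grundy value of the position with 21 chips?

2

G(0) = 0
G(1) = mex{0} = 1
G(2) = mex{1} = 0
G(3) = mex{0} = 1
G(4) = mex{1} = 0
G(5) = mex{0,0} = 1
G(6) = mex{1,1,0} = 2
G(7) = mex{2,0,1} = 3
G(8) = mex{3,1,0} = 2
G(9) = mex{2,0,1} = 3
G(10) = mex{3,1,0,0} = 2
G(11) = mex{2,2,1,1} = 0
G(12) = mex{0,3,2,0} = 1
G(13) = mex{1,2,3,1} = 0
G(14) = mex{0,3,2,0} = 1
G(15) = mex{1,2,3,1} = 0
G(16) = mex{0,0,2,2} = 1
G(17) = mex{1,1,0,3} = 2
G(18) = mex{2,0,1,2} = 3
G(19) = mex{3,1,0,3} = 2
G(20) = mex{2,0,1,2} = 3
G(21) = mex{3,1,0,0} = 2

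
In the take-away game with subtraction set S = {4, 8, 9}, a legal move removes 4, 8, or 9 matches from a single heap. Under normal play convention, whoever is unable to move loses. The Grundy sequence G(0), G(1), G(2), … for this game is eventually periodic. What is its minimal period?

13

n :  0  1  2  3  4  5  6  7  8  9 10 11 12 13 14 15 16 17 18 19 20 21 22 23 24 25 26 27
G :  0  0  0  0  1  1  1  1  2  2  2  2  3  0  0  0  0  1  1  1  1  2  2  2  2  3  0  0
G(n+13) = G(n) holds for n = 0,…,8 (a full window of length max(S) = 9), so the sequence is purely periodic with period 13.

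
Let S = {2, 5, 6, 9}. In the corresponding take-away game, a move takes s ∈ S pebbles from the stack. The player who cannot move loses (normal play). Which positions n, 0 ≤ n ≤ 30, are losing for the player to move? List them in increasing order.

0, 1, 4, 8, 11, 12, 15, 19, 22, 23, 26, 30

n :  0  1  2  3  4  5  6  7  8  9 10 11 12 13 14 15 16 17 18 19 20 21 22 23 24 25 26 27 28 29 30
G :  0  0  1  1  0  2  1  3  0  2  1  0  0  1  1  0  2  1  3  0  2  1  0  0  1  1  0  2  1  3  0
P-positions are exactly the n with G(n) = 0.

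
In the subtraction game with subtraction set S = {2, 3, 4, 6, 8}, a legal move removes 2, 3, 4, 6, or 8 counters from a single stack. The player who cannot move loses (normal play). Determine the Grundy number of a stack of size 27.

G(0) = 0
G(1) = mex{} = 0
G(2) = mex{0} = 1
G(3) = mex{0,0} = 1
G(4) = mex{1,0,0} = 2
G(5) = mex{1,1,0} = 2
G(6) = mex{2,1,1,0} = 3
G(7) = mex{2,2,1,0} = 3
G(8) = mex{3,2,2,1,0} = 4
G(9) = mex{3,3,2,1,0} = 4
G(10) = mex{4,3,3,2,1} = 0
G(11) = mex{4,4,3,2,1} = 0
G(12) = mex{0,4,4,3,2} = 1
G(13) = mex{0,0,4,3,2} = 1
G(14) = mex{1,0,0,4,3} = 2
G(15) = mex{1,1,0,4,3} = 2
G(16) = mex{2,1,1,0,4} = 3
G(17) = mex{2,2,1,0,4} = 3
G(18) = mex{3,2,2,1,0} = 4
G(19) = mex{3,3,2,1,0} = 4
G(20) = mex{4,3,3,2,1} = 0
G(21) = mex{4,4,3,2,1} = 0
G(22) = mex{0,4,4,3,2} = 1
G(23) = mex{0,0,4,3,2} = 1
G(24) = mex{1,0,0,4,3} = 2
G(25) = mex{1,1,0,4,3} = 2
G(26) = mex{2,1,1,0,4} = 3
G(27) = mex{2,2,1,0,4} = 3

3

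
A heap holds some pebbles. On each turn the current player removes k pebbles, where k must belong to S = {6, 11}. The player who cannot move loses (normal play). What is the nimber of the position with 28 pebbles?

1

n :  0  1  2  3  4  5  6  7  8  9 10 11 12 13 14 15 16 17 18 19 20 21 22 23 24 25 26 27 28
G :  0  0  0  0  0  0  1  1  1  1  1  1  2  2  2  2  2  0  0  0  0  0  0  1  1  1  1  1  1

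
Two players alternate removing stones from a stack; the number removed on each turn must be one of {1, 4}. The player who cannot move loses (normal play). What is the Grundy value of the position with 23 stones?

1

G(0) = 0
G(1) = mex{0} = 1
G(2) = mex{1} = 0
G(3) = mex{0} = 1
G(4) = mex{1,0} = 2
G(5) = mex{2,1} = 0
G(6) = mex{0,0} = 1
G(7) = mex{1,1} = 0
G(8) = mex{0,2} = 1
G(9) = mex{1,0} = 2
G(10) = mex{2,1} = 0
G(11) = mex{0,0} = 1
G(12) = mex{1,1} = 0
G(13) = mex{0,2} = 1
G(14) = mex{1,0} = 2
G(15) = mex{2,1} = 0
G(16) = mex{0,0} = 1
G(17) = mex{1,1} = 0
G(18) = mex{0,2} = 1
G(19) = mex{1,0} = 2
G(20) = mex{2,1} = 0
G(21) = mex{0,0} = 1
G(22) = mex{1,1} = 0
G(23) = mex{0,2} = 1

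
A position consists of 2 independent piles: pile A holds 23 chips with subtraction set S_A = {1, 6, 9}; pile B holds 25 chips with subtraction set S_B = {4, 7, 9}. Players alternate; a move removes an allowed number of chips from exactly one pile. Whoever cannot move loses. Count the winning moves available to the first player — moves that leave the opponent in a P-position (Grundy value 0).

Pile A, S = {1, 6, 9}:
G(0) = 0
G(1) = mex{0} = 1
G(2) = mex{1} = 0
G(3) = mex{0} = 1
G(4) = mex{1} = 0
G(5) = mex{0} = 1
G(6) = mex{1,0} = 2
G(7) = mex{2,1} = 0
G(8) = mex{0,0} = 1
G(9) = mex{1,1,0} = 2
G(10) = mex{2,0,1} = 3
G(11) = mex{3,1,0} = 2
G(12) = mex{2,2,1} = 0
G(13) = mex{0,0,0} = 1
G(14) = mex{1,1,1} = 0
G(15) = mex{0,2,2} = 1
G(16) = mex{1,3,0} = 2
G(17) = mex{2,2,1} = 0
G(18) = mex{0,0,2} = 1
G(19) = mex{1,1,3} = 0
G(20) = mex{0,0,2} = 1
G(21) = mex{1,1,0} = 2
G(22) = mex{2,2,1} = 0
G(23) = mex{0,0,0} = 1
G_A(23) = 1.
Pile B, S = {4, 7, 9}:
n :  0  1  2  3  4  5  6  7  8  9 10 11 12 13 14 15 16 17 18 19 20 21 22 23 24 25
G :  0  0  0  0  1  1  1  1  2  2  2  2  3  0  0  0  0  1  1  1  1  2  2  2  2  3
G_B(25) = 3.
Combined Grundy value = 1 ⊕ 3 = 2.
A winning move leaves total XOR = 0, i.e. changes one component's Grundy value g to g ⊕ X where X is the current total.
Pile A: need g' = 1⊕2 = 3. Options: 23−1→G=0, 23−6→G=0, 23−9→G=0. Hits: 0.
Pile B: need g' = 3⊕2 = 1. Options: 25−4→G=2, 25−7→G=1, 25−9→G=0. Hits: 1.

1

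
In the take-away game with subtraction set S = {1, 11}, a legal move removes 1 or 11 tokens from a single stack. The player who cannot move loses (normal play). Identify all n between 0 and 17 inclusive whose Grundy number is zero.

0, 2, 4, 6, 8, 10, 12, 14, 16

n :  0  1  2  3  4  5  6  7  8  9 10 11 12 13 14 15 16 17
G :  0  1  0  1  0  1  0  1  0  1  0  1  0  1  0  1  0  1
P-positions are exactly the n with G(n) = 0.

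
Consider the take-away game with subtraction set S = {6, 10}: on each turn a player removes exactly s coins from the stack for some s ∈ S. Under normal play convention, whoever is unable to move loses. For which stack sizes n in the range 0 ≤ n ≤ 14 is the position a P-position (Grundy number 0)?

G(0) = 0
G(1) = mex{} = 0
G(2) = mex{} = 0
G(3) = mex{} = 0
G(4) = mex{} = 0
G(5) = mex{} = 0
G(6) = mex{0} = 1
G(7) = mex{0} = 1
G(8) = mex{0} = 1
G(9) = mex{0} = 1
G(10) = mex{0,0} = 1
G(11) = mex{0,0} = 1
G(12) = mex{1,0} = 2
G(13) = mex{1,0} = 2
G(14) = mex{1,0} = 2
P-positions are exactly the n with G(n) = 0.

0, 1, 2, 3, 4, 5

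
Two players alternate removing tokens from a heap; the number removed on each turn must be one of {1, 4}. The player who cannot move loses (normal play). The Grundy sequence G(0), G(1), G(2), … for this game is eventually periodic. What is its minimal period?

5

G(0) = 0
G(1) = mex{0} = 1
G(2) = mex{1} = 0
G(3) = mex{0} = 1
G(4) = mex{1,0} = 2
G(5) = mex{2,1} = 0
G(6) = mex{0,0} = 1
G(7) = mex{1,1} = 0
G(8) = mex{0,2} = 1
G(9) = mex{1,0} = 2
G(10) = mex{2,1} = 0
G(11) = mex{0,0} = 1
G(12) = mex{1,1} = 0
G(13) = mex{0,2} = 1
G(14) = mex{1,0} = 2
G(n+5) = G(n) holds for n = 0,…,3 (a full window of length max(S) = 4), so the sequence is purely periodic with period 5.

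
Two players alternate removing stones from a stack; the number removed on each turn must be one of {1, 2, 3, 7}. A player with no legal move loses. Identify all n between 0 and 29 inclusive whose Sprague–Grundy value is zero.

G(0) = 0
G(1) = mex{0} = 1
G(2) = mex{1,0} = 2
G(3) = mex{2,1,0} = 3
G(4) = mex{3,2,1} = 0
G(5) = mex{0,3,2} = 1
G(6) = mex{1,0,3} = 2
G(7) = mex{2,1,0,0} = 3
G(8) = mex{3,2,1,1} = 0
G(9) = mex{0,3,2,2} = 1
G(10) = mex{1,0,3,3} = 2
G(11) = mex{2,1,0,0} = 3
G(12) = mex{3,2,1,1} = 0
G(13) = mex{0,3,2,2} = 1
G(14) = mex{1,0,3,3} = 2
G(15) = mex{2,1,0,0} = 3
G(16) = mex{3,2,1,1} = 0
G(17) = mex{0,3,2,2} = 1
G(18) = mex{1,0,3,3} = 2
G(19) = mex{2,1,0,0} = 3
G(20) = mex{3,2,1,1} = 0
G(21) = mex{0,3,2,2} = 1
G(22) = mex{1,0,3,3} = 2
G(23) = mex{2,1,0,0} = 3
G(24) = mex{3,2,1,1} = 0
G(25) = mex{0,3,2,2} = 1
G(26) = mex{1,0,3,3} = 2
G(27) = mex{2,1,0,0} = 3
G(28) = mex{3,2,1,1} = 0
G(29) = mex{0,3,2,2} = 1
P-positions are exactly the n with G(n) = 0.

0, 4, 8, 12, 16, 20, 24, 28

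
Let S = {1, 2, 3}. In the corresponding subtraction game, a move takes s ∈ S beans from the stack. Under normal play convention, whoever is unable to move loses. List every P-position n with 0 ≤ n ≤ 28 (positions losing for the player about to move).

G(0) = 0
G(1) = mex{0} = 1
G(2) = mex{1,0} = 2
G(3) = mex{2,1,0} = 3
G(4) = mex{3,2,1} = 0
G(5) = mex{0,3,2} = 1
G(6) = mex{1,0,3} = 2
G(7) = mex{2,1,0} = 3
G(8) = mex{3,2,1} = 0
G(9) = mex{0,3,2} = 1
G(10) = mex{1,0,3} = 2
G(11) = mex{2,1,0} = 3
G(12) = mex{3,2,1} = 0
G(13) = mex{0,3,2} = 1
G(14) = mex{1,0,3} = 2
G(15) = mex{2,1,0} = 3
G(16) = mex{3,2,1} = 0
G(17) = mex{0,3,2} = 1
G(18) = mex{1,0,3} = 2
G(19) = mex{2,1,0} = 3
G(20) = mex{3,2,1} = 0
G(21) = mex{0,3,2} = 1
G(22) = mex{1,0,3} = 2
G(23) = mex{2,1,0} = 3
G(24) = mex{3,2,1} = 0
G(25) = mex{0,3,2} = 1
G(26) = mex{1,0,3} = 2
G(27) = mex{2,1,0} = 3
G(28) = mex{3,2,1} = 0
P-positions are exactly the n with G(n) = 0.

0, 4, 8, 12, 16, 20, 24, 28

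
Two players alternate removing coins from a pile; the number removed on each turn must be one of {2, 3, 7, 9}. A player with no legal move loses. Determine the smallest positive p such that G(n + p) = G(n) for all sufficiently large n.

n :  0  1  2  3  4  5  6  7  8  9 10 11 12 13 14 15 16 17 18 19 20 21 22 23 24 25 26 27 28 29 30 31 32 33
G :  0  0  1  1  2  0  0  1  1  2  2  0  3  1  2  2  0  0  1  1  2  0  0  1  1  2  2  0  3  1  2  2  0  0
G(n+16) = G(n) holds for n = 0,…,8 (a full window of length max(S) = 9), so the sequence is purely periodic with period 16.

16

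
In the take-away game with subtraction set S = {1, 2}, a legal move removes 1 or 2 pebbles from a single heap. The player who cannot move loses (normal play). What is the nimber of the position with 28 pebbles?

1

G(0) = 0
G(1) = mex{0} = 1
G(2) = mex{1,0} = 2
G(3) = mex{2,1} = 0
G(4) = mex{0,2} = 1
G(5) = mex{1,0} = 2
G(6) = mex{2,1} = 0
G(7) = mex{0,2} = 1
G(8) = mex{1,0} = 2
G(9) = mex{2,1} = 0
G(10) = mex{0,2} = 1
G(11) = mex{1,0} = 2
G(12) = mex{2,1} = 0
G(13) = mex{0,2} = 1
G(14) = mex{1,0} = 2
G(15) = mex{2,1} = 0
G(16) = mex{0,2} = 1
G(17) = mex{1,0} = 2
G(18) = mex{2,1} = 0
G(19) = mex{0,2} = 1
G(20) = mex{1,0} = 2
G(21) = mex{2,1} = 0
G(22) = mex{0,2} = 1
G(23) = mex{1,0} = 2
G(24) = mex{2,1} = 0
G(25) = mex{0,2} = 1
G(26) = mex{1,0} = 2
G(27) = mex{2,1} = 0
G(28) = mex{0,2} = 1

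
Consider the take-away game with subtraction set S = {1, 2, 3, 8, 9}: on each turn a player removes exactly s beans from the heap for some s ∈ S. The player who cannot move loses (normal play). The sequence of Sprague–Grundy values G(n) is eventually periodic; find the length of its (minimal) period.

n :  0  1  2  3  4  5  6  7  8  9 10 11 12 13 14 15 16 17 18 19 20 21
G :  0  1  2  3  0  1  2  3  4  5  0  1  2  3  0  1  2  3  4  5  0  1
G(n+10) = G(n) holds for n = 0,…,8 (a full window of length max(S) = 9), so the sequence is purely periodic with period 10.

10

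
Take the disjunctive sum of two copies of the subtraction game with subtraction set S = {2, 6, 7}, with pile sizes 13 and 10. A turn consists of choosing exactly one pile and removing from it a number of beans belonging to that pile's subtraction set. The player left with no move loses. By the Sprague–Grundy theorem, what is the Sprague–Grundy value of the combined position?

3

All piles use S = {2, 6, 7}:
n :  0  1  2  3  4  5  6  7  8  9 10 11 12 13
G :  0  0  1  1  0  0  1  1  2  0  3  1  2  0
Pile A: G(13) = 0.
Pile B: G(10) = 3.
Combined Grundy value = 0 ⊕ 3 = 3.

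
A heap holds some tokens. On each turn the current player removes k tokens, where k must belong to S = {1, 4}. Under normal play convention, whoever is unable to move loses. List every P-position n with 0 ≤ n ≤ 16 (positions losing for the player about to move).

G(0) = 0
G(1) = mex{0} = 1
G(2) = mex{1} = 0
G(3) = mex{0} = 1
G(4) = mex{1,0} = 2
G(5) = mex{2,1} = 0
G(6) = mex{0,0} = 1
G(7) = mex{1,1} = 0
G(8) = mex{0,2} = 1
G(9) = mex{1,0} = 2
G(10) = mex{2,1} = 0
G(11) = mex{0,0} = 1
G(12) = mex{1,1} = 0
G(13) = mex{0,2} = 1
G(14) = mex{1,0} = 2
G(15) = mex{2,1} = 0
G(16) = mex{0,0} = 1
P-positions are exactly the n with G(n) = 0.

0, 2, 5, 7, 10, 12, 15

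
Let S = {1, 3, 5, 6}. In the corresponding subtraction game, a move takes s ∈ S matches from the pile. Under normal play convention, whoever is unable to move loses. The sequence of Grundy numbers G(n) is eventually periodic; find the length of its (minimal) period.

n :  0  1  2  3  4  5  6  7  8  9 10 11 12 13 14 15 16 17 18 19 20 21 22 23
G :  0  1  0  1  0  1  2  3  2  3  2  0  1  0  1  0  1  2  3  2  3  2  0  1
G(n+11) = G(n) holds for n = 0,…,5 (a full window of length max(S) = 6), so the sequence is purely periodic with period 11.

11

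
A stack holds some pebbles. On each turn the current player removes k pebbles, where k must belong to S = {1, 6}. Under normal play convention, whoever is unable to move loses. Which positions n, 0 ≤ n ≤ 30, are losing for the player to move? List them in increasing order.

G(0) = 0
G(1) = mex{0} = 1
G(2) = mex{1} = 0
G(3) = mex{0} = 1
G(4) = mex{1} = 0
G(5) = mex{0} = 1
G(6) = mex{1,0} = 2
G(7) = mex{2,1} = 0
G(8) = mex{0,0} = 1
G(9) = mex{1,1} = 0
G(10) = mex{0,0} = 1
G(11) = mex{1,1} = 0
G(12) = mex{0,2} = 1
G(13) = mex{1,0} = 2
G(14) = mex{2,1} = 0
G(15) = mex{0,0} = 1
G(16) = mex{1,1} = 0
G(17) = mex{0,0} = 1
G(18) = mex{1,1} = 0
G(19) = mex{0,2} = 1
G(20) = mex{1,0} = 2
G(21) = mex{2,1} = 0
G(22) = mex{0,0} = 1
G(23) = mex{1,1} = 0
G(24) = mex{0,0} = 1
G(25) = mex{1,1} = 0
G(26) = mex{0,2} = 1
G(27) = mex{1,0} = 2
G(28) = mex{2,1} = 0
G(29) = mex{0,0} = 1
G(30) = mex{1,1} = 0
P-positions are exactly the n with G(n) = 0.

0, 2, 4, 7, 9, 11, 14, 16, 18, 21, 23, 25, 28, 30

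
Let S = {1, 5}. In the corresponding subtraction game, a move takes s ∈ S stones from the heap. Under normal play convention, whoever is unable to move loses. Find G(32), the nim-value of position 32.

0

n :  0  1  2  3  4  5  6  7  8  9 10 11 12 13 14 15 16 17 18 19 20 21 22 23 24 25 26 27 28 29 30 31 32
G :  0  1  0  1  0  1  0  1  0  1  0  1  0  1  0  1  0  1  0  1  0  1  0  1  0  1  0  1  0  1  0  1  0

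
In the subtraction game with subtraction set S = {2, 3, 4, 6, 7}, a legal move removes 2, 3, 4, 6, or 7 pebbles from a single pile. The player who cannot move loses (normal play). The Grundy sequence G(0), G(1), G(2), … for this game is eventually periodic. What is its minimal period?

9

G(0) = 0
G(1) = mex{} = 0
G(2) = mex{0} = 1
G(3) = mex{0,0} = 1
G(4) = mex{1,0,0} = 2
G(5) = mex{1,1,0} = 2
G(6) = mex{2,1,1,0} = 3
G(7) = mex{2,2,1,0,0} = 3
G(8) = mex{3,2,2,1,0} = 4
G(9) = mex{3,3,2,1,1} = 0
G(10) = mex{4,3,3,2,1} = 0
G(11) = mex{0,4,3,2,2} = 1
G(12) = mex{0,0,4,3,2} = 1
G(13) = mex{1,0,0,3,3} = 2
G(14) = mex{1,1,0,4,3} = 2
G(15) = mex{2,1,1,0,4} = 3
G(16) = mex{2,2,1,0,0} = 3
G(17) = mex{3,2,2,1,0} = 4
G(18) = mex{3,3,2,1,1} = 0
G(19) = mex{4,3,3,2,1} = 0
G(n+9) = G(n) holds for n = 0,…,6 (a full window of length max(S) = 7), so the sequence is purely periodic with period 9.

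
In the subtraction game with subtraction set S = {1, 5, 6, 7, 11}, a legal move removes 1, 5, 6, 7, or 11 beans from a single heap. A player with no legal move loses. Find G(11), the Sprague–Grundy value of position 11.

3

G(0) = 0
G(1) = mex{0} = 1
G(2) = mex{1} = 0
G(3) = mex{0} = 1
G(4) = mex{1} = 0
G(5) = mex{0,0} = 1
G(6) = mex{1,1,0} = 2
G(7) = mex{2,0,1,0} = 3
G(8) = mex{3,1,0,1} = 2
G(9) = mex{2,0,1,0} = 3
G(10) = mex{3,1,0,1} = 2
G(11) = mex{2,2,1,0,0} = 3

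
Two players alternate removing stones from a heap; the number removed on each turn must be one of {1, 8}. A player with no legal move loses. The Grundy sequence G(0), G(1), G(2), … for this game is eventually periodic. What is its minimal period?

9

G(0) = 0
G(1) = mex{0} = 1
G(2) = mex{1} = 0
G(3) = mex{0} = 1
G(4) = mex{1} = 0
G(5) = mex{0} = 1
G(6) = mex{1} = 0
G(7) = mex{0} = 1
G(8) = mex{1,0} = 2
G(9) = mex{2,1} = 0
G(10) = mex{0,0} = 1
G(11) = mex{1,1} = 0
G(12) = mex{0,0} = 1
G(13) = mex{1,1} = 0
G(14) = mex{0,0} = 1
G(15) = mex{1,1} = 0
G(16) = mex{0,2} = 1
G(17) = mex{1,0} = 2
G(18) = mex{2,1} = 0
G(19) = mex{0,0} = 1
G(n+9) = G(n) holds for n = 0,…,7 (a full window of length max(S) = 8), so the sequence is purely periodic with period 9.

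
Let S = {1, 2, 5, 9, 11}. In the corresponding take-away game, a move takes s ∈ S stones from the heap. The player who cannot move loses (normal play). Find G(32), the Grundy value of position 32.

G(0) = 0
G(1) = mex{0} = 1
G(2) = mex{1,0} = 2
G(3) = mex{2,1} = 0
G(4) = mex{0,2} = 1
G(5) = mex{1,0,0} = 2
G(6) = mex{2,1,1} = 0
G(7) = mex{0,2,2} = 1
G(8) = mex{1,0,0} = 2
G(9) = mex{2,1,1,0} = 3
G(10) = mex{3,2,2,1} = 0
G(11) = mex{0,3,0,2,0} = 1
G(12) = mex{1,0,1,0,1} = 2
G(13) = mex{2,1,2,1,2} = 0
G(14) = mex{0,2,3,2,0} = 1
G(15) = mex{1,0,0,0,1} = 2
G(16) = mex{2,1,1,1,2} = 0
G(17) = mex{0,2,2,2,0} = 1
G(18) = mex{1,0,0,3,1} = 2
G(19) = mex{2,1,1,0,2} = 3
G(20) = mex{3,2,2,1,3} = 0
G(21) = mex{0,3,0,2,0} = 1
G(22) = mex{1,0,1,0,1} = 2
G(23) = mex{2,1,2,1,2} = 0
G(24) = mex{0,2,3,2,0} = 1
G(25) = mex{1,0,0,0,1} = 2
G(26) = mex{2,1,1,1,2} = 0
G(27) = mex{0,2,2,2,0} = 1
G(28) = mex{1,0,0,3,1} = 2
G(29) = mex{2,1,1,0,2} = 3
G(30) = mex{3,2,2,1,3} = 0
G(31) = mex{0,3,0,2,0} = 1
G(32) = mex{1,0,1,0,1} = 2

2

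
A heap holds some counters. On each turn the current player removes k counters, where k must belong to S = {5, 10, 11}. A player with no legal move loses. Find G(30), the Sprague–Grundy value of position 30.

2

n :  0  1  2  3  4  5  6  7  8  9 10 11 12 13 14 15 16 17 18 19 20 21 22 23 24 25 26 27 28 29 30
G :  0  0  0  0  0  1  1  1  1  1  2  2  2  2  2  3  0  0  0  0  0  1  1  1  1  1  2  2  2  2  2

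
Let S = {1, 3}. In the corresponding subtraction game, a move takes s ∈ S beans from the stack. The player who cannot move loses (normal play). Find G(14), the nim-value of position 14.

0

G(0) = 0
G(1) = mex{0} = 1
G(2) = mex{1} = 0
G(3) = mex{0,0} = 1
G(4) = mex{1,1} = 0
G(5) = mex{0,0} = 1
G(6) = mex{1,1} = 0
G(7) = mex{0,0} = 1
G(8) = mex{1,1} = 0
G(9) = mex{0,0} = 1
G(10) = mex{1,1} = 0
G(11) = mex{0,0} = 1
G(12) = mex{1,1} = 0
G(13) = mex{0,0} = 1
G(14) = mex{1,1} = 0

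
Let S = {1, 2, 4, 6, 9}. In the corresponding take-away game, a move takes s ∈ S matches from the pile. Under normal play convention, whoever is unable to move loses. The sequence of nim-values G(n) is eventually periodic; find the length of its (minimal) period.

8

n :  0  1  2  3  4  5  6  7  8  9 10 11 12 13 14 15 16 17 18
G :  0  1  2  0  1  2  3  4  0  1  2  0  1  2  3  4  0  1  2
G(n+8) = G(n) holds for n = 0,…,8 (a full window of length max(S) = 9), so the sequence is purely periodic with period 8.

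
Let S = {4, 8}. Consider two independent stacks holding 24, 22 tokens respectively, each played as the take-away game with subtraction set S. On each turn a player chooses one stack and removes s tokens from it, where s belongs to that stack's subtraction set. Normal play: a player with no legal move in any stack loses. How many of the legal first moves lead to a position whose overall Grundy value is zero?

All stacks use S = {4, 8}:
G(0) = 0
G(1) = mex{} = 0
G(2) = mex{} = 0
G(3) = mex{} = 0
G(4) = mex{0} = 1
G(5) = mex{0} = 1
G(6) = mex{0} = 1
G(7) = mex{0} = 1
G(8) = mex{1,0} = 2
G(9) = mex{1,0} = 2
G(10) = mex{1,0} = 2
G(11) = mex{1,0} = 2
G(12) = mex{2,1} = 0
G(13) = mex{2,1} = 0
G(14) = mex{2,1} = 0
G(15) = mex{2,1} = 0
G(16) = mex{0,2} = 1
G(17) = mex{0,2} = 1
G(18) = mex{0,2} = 1
G(19) = mex{0,2} = 1
G(20) = mex{1,0} = 2
G(21) = mex{1,0} = 2
G(22) = mex{1,0} = 2
G(23) = mex{1,0} = 2
G(24) = mex{2,1} = 0
Stack A: G(24) = 0.
Stack B: G(22) = 2.
Combined Grundy value = 0 ⊕ 2 = 2.
A winning move leaves total XOR = 0, i.e. changes one component's Grundy value g to g ⊕ X where X is the current total.
Stack A: need g' = 0⊕2 = 2. Options: 24−4→G=2, 24−8→G=1. Hits: 1.
Stack B: need g' = 2⊕2 = 0. Options: 22−4→G=1, 22−8→G=0. Hits: 1.

2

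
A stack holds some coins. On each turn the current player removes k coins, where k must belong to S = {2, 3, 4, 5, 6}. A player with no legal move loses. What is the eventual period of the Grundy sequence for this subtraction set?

8

G(0) = 0
G(1) = mex{} = 0
G(2) = mex{0} = 1
G(3) = mex{0,0} = 1
G(4) = mex{1,0,0} = 2
G(5) = mex{1,1,0,0} = 2
G(6) = mex{2,1,1,0,0} = 3
G(7) = mex{2,2,1,1,0} = 3
G(8) = mex{3,2,2,1,1} = 0
G(9) = mex{3,3,2,2,1} = 0
G(10) = mex{0,3,3,2,2} = 1
G(11) = mex{0,0,3,3,2} = 1
G(12) = mex{1,0,0,3,3} = 2
G(13) = mex{1,1,0,0,3} = 2
G(14) = mex{2,1,1,0,0} = 3
G(15) = mex{2,2,1,1,0} = 3
G(16) = mex{3,2,2,1,1} = 0
G(17) = mex{3,3,2,2,1} = 0
G(n+8) = G(n) holds for n = 0,…,5 (a full window of length max(S) = 6), so the sequence is purely periodic with period 8.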